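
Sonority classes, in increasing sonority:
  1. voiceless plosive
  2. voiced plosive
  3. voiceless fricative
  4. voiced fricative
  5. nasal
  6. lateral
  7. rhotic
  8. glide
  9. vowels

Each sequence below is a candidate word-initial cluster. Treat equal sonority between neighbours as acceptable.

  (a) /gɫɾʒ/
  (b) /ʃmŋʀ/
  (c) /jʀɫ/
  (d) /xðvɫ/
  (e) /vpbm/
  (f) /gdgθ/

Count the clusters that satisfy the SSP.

(a) 2-6-7-4 → violates
(b) 3-5-5-7 → obeys
(c) 8-7-6 → violates
(d) 3-4-4-6 → obeys
(e) 4-1-2-5 → violates
(f) 2-2-2-3 → obeys

3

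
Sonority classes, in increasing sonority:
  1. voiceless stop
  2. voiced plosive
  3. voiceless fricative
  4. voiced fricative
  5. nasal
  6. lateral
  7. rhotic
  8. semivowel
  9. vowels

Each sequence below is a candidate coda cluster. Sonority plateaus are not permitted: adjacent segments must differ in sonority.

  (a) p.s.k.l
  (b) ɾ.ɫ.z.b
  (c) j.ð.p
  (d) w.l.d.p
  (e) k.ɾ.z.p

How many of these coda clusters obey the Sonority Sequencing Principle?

(a) sonority 1-3-1-6: ill-formed.
(b) sonority 7-6-4-2: well-formed.
(c) sonority 8-4-1: well-formed.
(d) sonority 8-6-2-1: well-formed.
(e) sonority 1-7-4-1: ill-formed.

3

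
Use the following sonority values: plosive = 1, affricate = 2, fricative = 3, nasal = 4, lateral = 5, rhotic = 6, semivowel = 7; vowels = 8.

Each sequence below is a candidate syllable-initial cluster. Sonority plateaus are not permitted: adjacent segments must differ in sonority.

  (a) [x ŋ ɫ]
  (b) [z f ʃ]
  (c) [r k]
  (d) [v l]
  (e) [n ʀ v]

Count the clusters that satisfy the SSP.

2

(a) 3-4-5 → obeys
(b) 3-3-3 → violates
(c) 6-1 → violates
(d) 3-5 → obeys
(e) 4-6-3 → violates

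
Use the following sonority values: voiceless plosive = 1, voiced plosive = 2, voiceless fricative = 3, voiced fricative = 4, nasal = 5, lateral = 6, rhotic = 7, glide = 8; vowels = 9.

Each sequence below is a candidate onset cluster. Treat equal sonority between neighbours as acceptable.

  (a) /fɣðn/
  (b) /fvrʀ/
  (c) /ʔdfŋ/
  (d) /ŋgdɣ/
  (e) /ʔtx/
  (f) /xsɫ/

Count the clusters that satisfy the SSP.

(a) 3-4-4-5 → obeys
(b) 3-4-7-7 → obeys
(c) 1-2-3-5 → obeys
(d) 5-2-2-4 → violates
(e) 1-1-3 → obeys
(f) 3-3-6 → obeys

5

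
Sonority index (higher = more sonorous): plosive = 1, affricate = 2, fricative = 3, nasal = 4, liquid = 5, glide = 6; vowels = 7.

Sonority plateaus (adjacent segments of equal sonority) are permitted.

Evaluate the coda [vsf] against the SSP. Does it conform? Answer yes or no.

yes

/v/ — fricative, sonority 3.
/s/ — fricative, sonority 3.
/f/ — fricative, sonority 3.
The profile 3-3-3 is non-increasing (plateaus allowed), so the coda satisfies the SSP.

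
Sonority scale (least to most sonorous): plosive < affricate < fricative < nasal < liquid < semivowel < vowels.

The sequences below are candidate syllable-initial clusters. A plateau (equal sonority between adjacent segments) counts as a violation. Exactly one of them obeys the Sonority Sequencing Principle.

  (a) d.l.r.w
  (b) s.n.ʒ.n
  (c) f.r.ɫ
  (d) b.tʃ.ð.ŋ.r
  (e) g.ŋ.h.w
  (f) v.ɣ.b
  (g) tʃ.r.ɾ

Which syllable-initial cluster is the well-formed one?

d

(a) d.l.r.w: profile 1-5-5-6 — violates.
(b) s.n.ʒ.n: profile 3-4-3-4 — violates.
(c) f.r.ɫ: profile 3-5-5 — violates.
(d) b.tʃ.ð.ŋ.r: profile 1-2-3-4-5 — obeys.
(e) g.ŋ.h.w: profile 1-4-3-6 — violates.
(f) v.ɣ.b: profile 3-3-1 — violates.
(g) tʃ.r.ɾ: profile 2-5-5 — violates.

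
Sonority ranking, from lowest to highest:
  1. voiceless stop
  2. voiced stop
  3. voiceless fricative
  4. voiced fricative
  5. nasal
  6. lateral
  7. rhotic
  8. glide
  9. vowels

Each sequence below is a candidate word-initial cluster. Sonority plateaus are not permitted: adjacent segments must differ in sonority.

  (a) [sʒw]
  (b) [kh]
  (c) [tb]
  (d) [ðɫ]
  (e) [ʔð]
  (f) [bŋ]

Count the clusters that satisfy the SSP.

6

(a) [sʒw]: profile 3-4-8 — obeys.
(b) [kh]: profile 1-3 — obeys.
(c) [tb]: profile 1-2 — obeys.
(d) [ðɫ]: profile 4-6 — obeys.
(e) [ʔð]: profile 1-4 — obeys.
(f) [bŋ]: profile 2-5 — obeys.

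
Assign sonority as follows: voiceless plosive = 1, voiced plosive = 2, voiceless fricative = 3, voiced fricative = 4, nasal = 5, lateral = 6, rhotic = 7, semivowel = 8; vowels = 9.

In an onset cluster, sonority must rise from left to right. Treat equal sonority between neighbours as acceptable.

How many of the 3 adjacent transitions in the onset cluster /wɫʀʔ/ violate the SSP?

/w/: semivowel = 8.
/ɫ/: lateral = 6.
/ʀ/: rhotic = 7.
/ʔ/: voiceless plosive = 1.
/w/→/ɫ/: 8→6 (does not rise) — violation.
/ɫ/→/ʀ/: 6→7 (rises) — ok.
/ʀ/→/ʔ/: 7→1 (does not rise) — violation.

2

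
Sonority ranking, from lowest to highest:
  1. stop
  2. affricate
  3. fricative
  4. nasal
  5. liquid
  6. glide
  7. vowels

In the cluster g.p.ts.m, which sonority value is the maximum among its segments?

4

/g/ — stop, sonority 1.
/p/ — stop, sonority 1.
/ts/ — affricate, sonority 2.
/m/ — nasal, sonority 4.
The maximum is 4.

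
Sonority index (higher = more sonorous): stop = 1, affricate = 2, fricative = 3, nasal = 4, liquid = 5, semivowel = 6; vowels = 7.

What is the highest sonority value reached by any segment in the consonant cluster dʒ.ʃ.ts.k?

/dʒ/ — affricate, sonority 2.
/ʃ/ — fricative, sonority 3.
/ts/ — affricate, sonority 2.
/k/ — stop, sonority 1.
The maximum is 3.

3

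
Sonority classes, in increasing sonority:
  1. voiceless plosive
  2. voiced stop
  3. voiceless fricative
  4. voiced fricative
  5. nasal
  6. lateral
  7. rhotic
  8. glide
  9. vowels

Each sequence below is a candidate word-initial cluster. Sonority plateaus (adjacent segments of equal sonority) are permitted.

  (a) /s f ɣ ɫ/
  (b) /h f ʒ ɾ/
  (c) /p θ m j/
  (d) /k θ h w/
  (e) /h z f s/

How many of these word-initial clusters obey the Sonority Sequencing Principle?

(a) sonority 3-3-4-6: well-formed.
(b) sonority 3-3-4-7: well-formed.
(c) sonority 1-3-5-8: well-formed.
(d) sonority 1-3-3-8: well-formed.
(e) sonority 3-4-3-3: ill-formed.

4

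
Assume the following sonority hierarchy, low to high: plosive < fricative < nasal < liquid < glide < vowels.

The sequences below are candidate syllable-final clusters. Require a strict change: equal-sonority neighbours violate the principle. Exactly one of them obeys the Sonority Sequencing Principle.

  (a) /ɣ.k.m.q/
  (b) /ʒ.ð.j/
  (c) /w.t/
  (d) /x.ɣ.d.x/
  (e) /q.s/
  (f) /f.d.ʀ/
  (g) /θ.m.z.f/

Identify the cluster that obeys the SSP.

c

(a) sonority 2-1-3-1: ill-formed.
(b) sonority 2-2-5: ill-formed.
(c) sonority 5-1: well-formed.
(d) sonority 2-2-1-2: ill-formed.
(e) sonority 1-2: ill-formed.
(f) sonority 2-1-4: ill-formed.
(g) sonority 2-3-2-2: ill-formed.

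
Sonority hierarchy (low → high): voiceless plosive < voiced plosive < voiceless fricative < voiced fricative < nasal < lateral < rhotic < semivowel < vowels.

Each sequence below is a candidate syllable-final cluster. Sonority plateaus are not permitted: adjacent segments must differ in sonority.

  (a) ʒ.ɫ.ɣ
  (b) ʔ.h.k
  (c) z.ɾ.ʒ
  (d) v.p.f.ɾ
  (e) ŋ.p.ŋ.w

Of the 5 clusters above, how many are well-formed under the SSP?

(a) sonority 4-6-4: ill-formed.
(b) sonority 1-3-1: ill-formed.
(c) sonority 4-7-4: ill-formed.
(d) sonority 4-1-3-7: ill-formed.
(e) sonority 5-1-5-8: ill-formed.

0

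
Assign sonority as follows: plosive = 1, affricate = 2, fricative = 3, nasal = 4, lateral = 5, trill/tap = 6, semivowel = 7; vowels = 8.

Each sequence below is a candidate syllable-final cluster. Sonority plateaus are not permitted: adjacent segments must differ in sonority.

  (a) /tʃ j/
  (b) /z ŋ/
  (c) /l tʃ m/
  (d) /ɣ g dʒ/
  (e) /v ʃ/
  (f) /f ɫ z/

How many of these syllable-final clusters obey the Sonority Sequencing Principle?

(a) sonority 2-7: ill-formed.
(b) sonority 3-4: ill-formed.
(c) sonority 5-2-4: ill-formed.
(d) sonority 3-1-2: ill-formed.
(e) sonority 3-3: ill-formed.
(f) sonority 3-5-3: ill-formed.

0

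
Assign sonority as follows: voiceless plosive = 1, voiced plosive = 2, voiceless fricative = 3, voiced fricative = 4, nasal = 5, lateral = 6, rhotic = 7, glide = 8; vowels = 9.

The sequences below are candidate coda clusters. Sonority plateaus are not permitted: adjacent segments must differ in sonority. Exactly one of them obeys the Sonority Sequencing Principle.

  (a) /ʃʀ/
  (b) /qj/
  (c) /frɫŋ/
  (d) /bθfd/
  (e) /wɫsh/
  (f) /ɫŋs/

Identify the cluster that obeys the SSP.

(a) 3-7 → violates
(b) 1-8 → violates
(c) 3-7-6-5 → violates
(d) 2-3-3-2 → violates
(e) 8-6-3-3 → violates
(f) 6-5-3 → obeys

f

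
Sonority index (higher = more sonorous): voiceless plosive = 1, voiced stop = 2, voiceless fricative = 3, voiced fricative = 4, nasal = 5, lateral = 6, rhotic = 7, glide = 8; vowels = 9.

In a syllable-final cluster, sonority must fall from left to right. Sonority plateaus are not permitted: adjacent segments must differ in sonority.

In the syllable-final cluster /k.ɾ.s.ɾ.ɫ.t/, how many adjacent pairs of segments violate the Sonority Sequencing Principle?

/k/: voiceless plosive = 1.
/ɾ/: rhotic = 7.
/s/: voiceless fricative = 3.
/ɾ/: rhotic = 7.
/ɫ/: lateral = 6.
/t/: voiceless plosive = 1.
/k/→/ɾ/: 1→7 (does not fall) — violation.
/ɾ/→/s/: 7→3 (falls) — ok.
/s/→/ɾ/: 3→7 (does not fall) — violation.
/ɾ/→/ɫ/: 7→6 (falls) — ok.
/ɫ/→/t/: 6→1 (falls) — ok.

2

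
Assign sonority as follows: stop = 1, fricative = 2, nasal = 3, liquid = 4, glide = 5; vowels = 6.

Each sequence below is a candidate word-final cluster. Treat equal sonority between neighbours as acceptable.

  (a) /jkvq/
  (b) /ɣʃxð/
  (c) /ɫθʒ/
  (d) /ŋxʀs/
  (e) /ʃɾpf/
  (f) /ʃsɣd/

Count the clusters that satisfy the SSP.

3

(a) 5-1-2-1 → violates
(b) 2-2-2-2 → obeys
(c) 4-2-2 → obeys
(d) 3-2-4-2 → violates
(e) 2-4-1-2 → violates
(f) 2-2-2-1 → obeys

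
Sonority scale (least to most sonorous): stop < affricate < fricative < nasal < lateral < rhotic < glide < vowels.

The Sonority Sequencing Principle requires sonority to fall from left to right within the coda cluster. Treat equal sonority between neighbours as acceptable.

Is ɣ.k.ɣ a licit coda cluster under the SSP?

/ɣ/: fricative = 3.
/k/: stop = 1.
/ɣ/: fricative = 3.
The profile is 3-1-3. Between /k/ (1) and /ɣ/ (3) sonority does not fall, so the cluster violates the SSP.

no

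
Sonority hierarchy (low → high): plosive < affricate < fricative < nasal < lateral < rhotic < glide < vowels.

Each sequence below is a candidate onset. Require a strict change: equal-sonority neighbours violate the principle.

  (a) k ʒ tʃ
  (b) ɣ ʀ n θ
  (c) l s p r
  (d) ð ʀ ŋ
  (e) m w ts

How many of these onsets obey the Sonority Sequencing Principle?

(a) 1-3-2 → violates
(b) 3-6-4-3 → violates
(c) 5-3-1-6 → violates
(d) 3-6-4 → violates
(e) 4-7-2 → violates

0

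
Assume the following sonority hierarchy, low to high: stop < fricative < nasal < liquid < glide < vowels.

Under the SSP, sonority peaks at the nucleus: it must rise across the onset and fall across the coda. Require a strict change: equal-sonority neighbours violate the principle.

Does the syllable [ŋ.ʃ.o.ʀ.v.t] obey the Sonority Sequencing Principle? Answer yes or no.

no

Onset: /ŋ/ is a nasal (sonority 3), /ʃ/ is a fricative (sonority 2); then the nucleus /o/ (sonority 6).
Onset profile 3-2-6 — does not strictly rise throughout.
Coda: /ʀ/ is a liquid (sonority 4), /v/ is a fricative (sonority 2), /t/ is a stop (sonority 1).
Coda profile 6-4-2-1 — falls from the nucleus.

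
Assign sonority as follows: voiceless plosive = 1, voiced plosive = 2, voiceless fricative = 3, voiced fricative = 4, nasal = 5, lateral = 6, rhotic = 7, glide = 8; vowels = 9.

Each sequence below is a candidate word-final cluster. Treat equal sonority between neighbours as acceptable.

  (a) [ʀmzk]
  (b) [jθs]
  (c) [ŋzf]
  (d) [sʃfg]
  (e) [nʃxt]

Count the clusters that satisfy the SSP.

5

(a) sonority 7-5-4-1: well-formed.
(b) sonority 8-3-3: well-formed.
(c) sonority 5-4-3: well-formed.
(d) sonority 3-3-3-2: well-formed.
(e) sonority 5-3-3-1: well-formed.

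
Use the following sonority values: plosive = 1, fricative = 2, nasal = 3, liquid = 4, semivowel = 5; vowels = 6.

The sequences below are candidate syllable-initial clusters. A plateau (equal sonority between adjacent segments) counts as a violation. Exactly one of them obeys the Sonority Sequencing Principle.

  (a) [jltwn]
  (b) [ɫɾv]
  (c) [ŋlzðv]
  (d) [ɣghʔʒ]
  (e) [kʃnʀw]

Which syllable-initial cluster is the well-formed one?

(a) [jltwn]: profile 5-4-1-5-3 — violates.
(b) [ɫɾv]: profile 4-4-2 — violates.
(c) [ŋlzðv]: profile 3-4-2-2-2 — violates.
(d) [ɣghʔʒ]: profile 2-1-2-1-2 — violates.
(e) [kʃnʀw]: profile 1-2-3-4-5 — obeys.

e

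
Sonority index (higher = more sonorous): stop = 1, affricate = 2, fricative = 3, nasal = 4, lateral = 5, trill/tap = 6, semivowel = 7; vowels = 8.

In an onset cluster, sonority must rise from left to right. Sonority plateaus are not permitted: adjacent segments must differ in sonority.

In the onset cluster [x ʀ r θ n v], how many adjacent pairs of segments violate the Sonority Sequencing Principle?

3

/x/ is a fricative (sonority 3).
/ʀ/ is a trill/tap (sonority 6).
/r/ is a trill/tap (sonority 6).
/θ/ is a fricative (sonority 3).
/n/ is a nasal (sonority 4).
/v/ is a fricative (sonority 3).
/x/→/ʀ/: 3→6 (rises) — ok.
/ʀ/→/r/: 6→6 (plateau) — violation.
/r/→/θ/: 6→3 (does not rise) — violation.
/θ/→/n/: 3→4 (rises) — ok.
/n/→/v/: 4→3 (does not rise) — violation.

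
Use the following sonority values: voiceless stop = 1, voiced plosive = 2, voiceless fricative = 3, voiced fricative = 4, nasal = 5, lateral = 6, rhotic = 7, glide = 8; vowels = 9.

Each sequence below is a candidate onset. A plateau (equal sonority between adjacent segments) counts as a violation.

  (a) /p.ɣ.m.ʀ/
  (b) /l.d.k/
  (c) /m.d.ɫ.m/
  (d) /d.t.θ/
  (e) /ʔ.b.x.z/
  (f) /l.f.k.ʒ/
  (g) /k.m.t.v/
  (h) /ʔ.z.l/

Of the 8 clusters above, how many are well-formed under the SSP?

3

(a) 1-4-5-7 → obeys
(b) 6-2-1 → violates
(c) 5-2-6-5 → violates
(d) 2-1-3 → violates
(e) 1-2-3-4 → obeys
(f) 6-3-1-4 → violates
(g) 1-5-1-4 → violates
(h) 1-4-6 → obeys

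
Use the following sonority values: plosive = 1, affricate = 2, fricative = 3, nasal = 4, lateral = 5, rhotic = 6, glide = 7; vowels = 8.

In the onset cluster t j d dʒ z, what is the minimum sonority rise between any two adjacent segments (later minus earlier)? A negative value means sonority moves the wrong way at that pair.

-6

/t/: plosive = 1.
/j/: glide = 7.
/d/: plosive = 1.
/dʒ/: affricate = 2.
/z/: fricative = 3.
/t/→/j/: change +6.
/j/→/d/: change -6.
/d/→/dʒ/: change +1.
/dʒ/→/z/: change +1.
Minimum = -6.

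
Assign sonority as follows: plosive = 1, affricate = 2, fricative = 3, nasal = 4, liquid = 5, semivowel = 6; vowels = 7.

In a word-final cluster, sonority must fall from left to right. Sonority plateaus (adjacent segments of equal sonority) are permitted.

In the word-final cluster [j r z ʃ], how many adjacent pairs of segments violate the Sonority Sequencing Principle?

/j/ — semivowel, sonority 6.
/r/ — liquid, sonority 5.
/z/ — fricative, sonority 3.
/ʃ/ — fricative, sonority 3.
/j/→/r/: 6→5 (falls) — ok.
/r/→/z/: 5→3 (falls) — ok.
/z/→/ʃ/: 3→3 (plateau, allowed) — ok.

0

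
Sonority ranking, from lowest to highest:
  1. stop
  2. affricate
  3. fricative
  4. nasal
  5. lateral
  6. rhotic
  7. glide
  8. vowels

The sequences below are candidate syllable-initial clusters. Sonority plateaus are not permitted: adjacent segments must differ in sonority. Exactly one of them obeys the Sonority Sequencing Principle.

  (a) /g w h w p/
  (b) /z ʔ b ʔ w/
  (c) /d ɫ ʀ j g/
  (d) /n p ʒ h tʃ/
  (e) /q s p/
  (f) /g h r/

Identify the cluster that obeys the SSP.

(a) 1-7-3-7-1 → violates
(b) 3-1-1-1-7 → violates
(c) 1-5-6-7-1 → violates
(d) 4-1-3-3-2 → violates
(e) 1-3-1 → violates
(f) 1-3-6 → obeys

f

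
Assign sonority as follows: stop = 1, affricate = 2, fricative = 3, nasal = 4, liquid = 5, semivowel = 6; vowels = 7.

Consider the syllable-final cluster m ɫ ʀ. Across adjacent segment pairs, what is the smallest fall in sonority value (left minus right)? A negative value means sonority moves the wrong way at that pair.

-1

/m/: nasal = 4.
/ɫ/: liquid = 5.
/ʀ/: liquid = 5.
/m/→/ɫ/: change -1.
/ɫ/→/ʀ/: change +0.
Minimum = -1.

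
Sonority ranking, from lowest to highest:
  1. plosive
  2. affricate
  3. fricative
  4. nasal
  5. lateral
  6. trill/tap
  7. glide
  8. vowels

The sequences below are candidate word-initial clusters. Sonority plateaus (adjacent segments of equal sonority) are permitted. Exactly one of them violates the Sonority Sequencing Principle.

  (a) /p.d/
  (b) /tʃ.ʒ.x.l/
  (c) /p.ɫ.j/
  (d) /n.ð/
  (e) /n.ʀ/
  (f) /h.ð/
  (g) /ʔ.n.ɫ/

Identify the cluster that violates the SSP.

(a) sonority 1-1: well-formed.
(b) sonority 2-3-3-5: well-formed.
(c) sonority 1-5-7: well-formed.
(d) sonority 4-3: ill-formed.
(e) sonority 4-6: well-formed.
(f) sonority 3-3: well-formed.
(g) sonority 1-4-5: well-formed.

d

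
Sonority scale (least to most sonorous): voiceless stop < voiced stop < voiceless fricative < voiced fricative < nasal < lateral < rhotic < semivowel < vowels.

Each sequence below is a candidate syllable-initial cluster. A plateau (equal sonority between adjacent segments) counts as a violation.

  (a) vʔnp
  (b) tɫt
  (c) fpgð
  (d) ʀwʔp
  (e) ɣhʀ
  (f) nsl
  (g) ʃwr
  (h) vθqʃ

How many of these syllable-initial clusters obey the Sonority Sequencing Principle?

(a) vʔnp: profile 4-1-5-1 — violates.
(b) tɫt: profile 1-6-1 — violates.
(c) fpgð: profile 3-1-2-4 — violates.
(d) ʀwʔp: profile 7-8-1-1 — violates.
(e) ɣhʀ: profile 4-3-7 — violates.
(f) nsl: profile 5-3-6 — violates.
(g) ʃwr: profile 3-8-7 — violates.
(h) vθqʃ: profile 4-3-1-3 — violates.

0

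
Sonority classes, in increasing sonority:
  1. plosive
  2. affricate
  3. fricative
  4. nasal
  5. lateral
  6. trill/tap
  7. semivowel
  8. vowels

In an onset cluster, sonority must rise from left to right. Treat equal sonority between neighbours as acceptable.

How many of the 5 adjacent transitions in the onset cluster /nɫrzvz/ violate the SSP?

/n/: nasal = 4.
/ɫ/: lateral = 5.
/r/: trill/tap = 6.
/z/: fricative = 3.
/v/: fricative = 3.
/z/: fricative = 3.
/n/→/ɫ/: 4→5 (rises) — ok.
/ɫ/→/r/: 5→6 (rises) — ok.
/r/→/z/: 6→3 (does not rise) — violation.
/z/→/v/: 3→3 (plateau, allowed) — ok.
/v/→/z/: 3→3 (plateau, allowed) — ok.

1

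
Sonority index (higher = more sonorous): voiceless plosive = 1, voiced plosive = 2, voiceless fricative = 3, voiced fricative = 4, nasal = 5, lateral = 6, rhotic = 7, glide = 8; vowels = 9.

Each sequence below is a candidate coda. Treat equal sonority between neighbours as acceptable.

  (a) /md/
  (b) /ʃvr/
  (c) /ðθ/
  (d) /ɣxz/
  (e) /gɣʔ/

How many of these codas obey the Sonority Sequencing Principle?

2

(a) 5-2 → obeys
(b) 3-4-7 → violates
(c) 4-3 → obeys
(d) 4-3-4 → violates
(e) 2-4-1 → violates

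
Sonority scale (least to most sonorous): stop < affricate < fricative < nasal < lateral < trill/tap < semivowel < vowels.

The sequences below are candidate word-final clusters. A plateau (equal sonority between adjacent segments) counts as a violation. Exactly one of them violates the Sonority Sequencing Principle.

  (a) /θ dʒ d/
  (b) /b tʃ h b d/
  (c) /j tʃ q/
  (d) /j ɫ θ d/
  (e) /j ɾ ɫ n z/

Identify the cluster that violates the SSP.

(a) sonority 3-2-1: well-formed.
(b) sonority 1-2-3-1-1: ill-formed.
(c) sonority 7-2-1: well-formed.
(d) sonority 7-5-3-1: well-formed.
(e) sonority 7-6-5-4-3: well-formed.

b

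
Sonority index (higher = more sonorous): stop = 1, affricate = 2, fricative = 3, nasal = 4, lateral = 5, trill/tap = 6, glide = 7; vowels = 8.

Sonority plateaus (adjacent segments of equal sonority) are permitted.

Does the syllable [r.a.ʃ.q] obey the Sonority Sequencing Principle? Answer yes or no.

Onset: /r/ is a trill/tap (sonority 6); then the nucleus /a/ (sonority 8).
Onset profile 6-8 — rises to the nucleus.
Coda: /ʃ/ is a fricative (sonority 3), /q/ is a stop (sonority 1).
Coda profile 8-3-1 — falls from the nucleus.

yes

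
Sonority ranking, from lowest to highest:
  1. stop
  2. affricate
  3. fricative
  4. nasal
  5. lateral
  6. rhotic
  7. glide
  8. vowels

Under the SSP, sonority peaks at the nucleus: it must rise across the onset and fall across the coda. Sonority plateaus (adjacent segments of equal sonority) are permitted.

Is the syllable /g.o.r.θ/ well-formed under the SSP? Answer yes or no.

Onset: /g/ is a stop (sonority 1); then the nucleus /o/ (sonority 8).
Onset profile 1-8 — rises to the nucleus.
Coda: /r/ is a rhotic (sonority 6), /θ/ is a fricative (sonority 3).
Coda profile 8-6-3 — falls from the nucleus.

yes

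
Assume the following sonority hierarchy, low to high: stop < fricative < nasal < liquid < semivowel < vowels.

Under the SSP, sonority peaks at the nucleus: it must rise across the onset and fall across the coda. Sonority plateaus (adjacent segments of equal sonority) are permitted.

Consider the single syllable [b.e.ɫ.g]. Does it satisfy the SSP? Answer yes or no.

yes

Onset: /b/ is a stop (sonority 1); then the nucleus /e/ (sonority 6).
Onset profile 1-6 — rises to the nucleus.
Coda: /ɫ/ is a liquid (sonority 4), /g/ is a stop (sonority 1).
Coda profile 6-4-1 — falls from the nucleus.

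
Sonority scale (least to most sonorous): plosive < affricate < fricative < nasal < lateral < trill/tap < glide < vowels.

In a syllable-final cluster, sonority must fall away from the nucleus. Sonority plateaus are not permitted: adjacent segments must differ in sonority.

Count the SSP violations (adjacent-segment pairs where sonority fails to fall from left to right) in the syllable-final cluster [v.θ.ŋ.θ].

/v/ is a fricative (sonority 3).
/θ/ is a fricative (sonority 3).
/ŋ/ is a nasal (sonority 4).
/θ/ is a fricative (sonority 3).
/v/→/θ/: 3→3 (plateau) — violation.
/θ/→/ŋ/: 3→4 (does not fall) — violation.
/ŋ/→/θ/: 4→3 (falls) — ok.

2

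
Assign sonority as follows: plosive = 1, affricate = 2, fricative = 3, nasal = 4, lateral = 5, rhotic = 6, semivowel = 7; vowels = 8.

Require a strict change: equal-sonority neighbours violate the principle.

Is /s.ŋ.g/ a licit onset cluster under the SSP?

/s/ — fricative, sonority 3.
/ŋ/ — nasal, sonority 4.
/g/ — plosive, sonority 1.
The profile is 3-4-1. Between /ŋ/ (4) and /g/ (1) sonority does not rise, so the cluster violates the SSP.

no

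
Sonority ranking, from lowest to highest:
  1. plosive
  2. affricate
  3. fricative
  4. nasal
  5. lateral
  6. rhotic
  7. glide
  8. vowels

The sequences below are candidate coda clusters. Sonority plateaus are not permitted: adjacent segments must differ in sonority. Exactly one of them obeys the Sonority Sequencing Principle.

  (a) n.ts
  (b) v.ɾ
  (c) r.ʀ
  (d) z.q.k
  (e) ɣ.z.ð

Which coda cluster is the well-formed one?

a

(a) n.ts: profile 4-2 — obeys.
(b) v.ɾ: profile 3-6 — violates.
(c) r.ʀ: profile 6-6 — violates.
(d) z.q.k: profile 3-1-1 — violates.
(e) ɣ.z.ð: profile 3-3-3 — violates.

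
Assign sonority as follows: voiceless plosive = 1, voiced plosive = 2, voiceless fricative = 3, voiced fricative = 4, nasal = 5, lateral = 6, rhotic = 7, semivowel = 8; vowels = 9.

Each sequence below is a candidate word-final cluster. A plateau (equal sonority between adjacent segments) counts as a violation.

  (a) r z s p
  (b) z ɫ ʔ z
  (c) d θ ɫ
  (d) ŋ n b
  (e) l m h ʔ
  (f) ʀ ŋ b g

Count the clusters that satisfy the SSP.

2

(a) r z s p: profile 7-4-3-1 — obeys.
(b) z ɫ ʔ z: profile 4-6-1-4 — violates.
(c) d θ ɫ: profile 2-3-6 — violates.
(d) ŋ n b: profile 5-5-2 — violates.
(e) l m h ʔ: profile 6-5-3-1 — obeys.
(f) ʀ ŋ b g: profile 7-5-2-2 — violates.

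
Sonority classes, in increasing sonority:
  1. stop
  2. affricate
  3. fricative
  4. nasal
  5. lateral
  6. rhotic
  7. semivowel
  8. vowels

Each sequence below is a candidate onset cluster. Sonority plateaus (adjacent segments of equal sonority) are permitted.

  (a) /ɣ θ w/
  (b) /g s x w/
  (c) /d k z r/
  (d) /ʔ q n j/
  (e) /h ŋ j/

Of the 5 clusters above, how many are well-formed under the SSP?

(a) sonority 3-3-7: well-formed.
(b) sonority 1-3-3-7: well-formed.
(c) sonority 1-1-3-6: well-formed.
(d) sonority 1-1-4-7: well-formed.
(e) sonority 3-4-7: well-formed.

5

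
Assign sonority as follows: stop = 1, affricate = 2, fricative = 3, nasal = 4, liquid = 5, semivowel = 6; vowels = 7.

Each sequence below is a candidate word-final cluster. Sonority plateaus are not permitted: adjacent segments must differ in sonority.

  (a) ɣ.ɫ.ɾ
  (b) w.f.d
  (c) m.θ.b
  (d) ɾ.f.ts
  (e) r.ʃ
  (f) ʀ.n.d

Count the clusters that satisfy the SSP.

(a) ɣ.ɫ.ɾ: profile 3-5-5 — violates.
(b) w.f.d: profile 6-3-1 — obeys.
(c) m.θ.b: profile 4-3-1 — obeys.
(d) ɾ.f.ts: profile 5-3-2 — obeys.
(e) r.ʃ: profile 5-3 — obeys.
(f) ʀ.n.d: profile 5-4-1 — obeys.

5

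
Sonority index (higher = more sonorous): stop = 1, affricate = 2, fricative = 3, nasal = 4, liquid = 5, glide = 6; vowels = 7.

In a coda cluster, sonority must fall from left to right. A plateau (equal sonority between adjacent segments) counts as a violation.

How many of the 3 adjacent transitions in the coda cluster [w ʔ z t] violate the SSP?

1

/w/: glide = 6.
/ʔ/: stop = 1.
/z/: fricative = 3.
/t/: stop = 1.
/w/→/ʔ/: 6→1 (falls) — ok.
/ʔ/→/z/: 1→3 (does not fall) — violation.
/z/→/t/: 3→1 (falls) — ok.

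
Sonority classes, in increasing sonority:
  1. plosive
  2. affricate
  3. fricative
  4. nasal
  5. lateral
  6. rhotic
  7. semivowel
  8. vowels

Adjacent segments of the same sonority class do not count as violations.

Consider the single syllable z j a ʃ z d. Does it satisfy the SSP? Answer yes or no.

yes

Onset: /z/ is a fricative (sonority 3), /j/ is a semivowel (sonority 7); then the nucleus /a/ (sonority 8).
Onset profile 3-7-8 — rises to the nucleus.
Coda: /ʃ/ is a fricative (sonority 3), /z/ is a fricative (sonority 3), /d/ is a plosive (sonority 1).
Coda profile 8-3-3-1 — falls from the nucleus.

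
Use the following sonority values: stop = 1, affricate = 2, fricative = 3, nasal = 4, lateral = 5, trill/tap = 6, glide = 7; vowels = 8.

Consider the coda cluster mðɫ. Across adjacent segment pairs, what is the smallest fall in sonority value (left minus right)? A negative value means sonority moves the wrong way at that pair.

-2

/m/ — nasal, sonority 4.
/ð/ — fricative, sonority 3.
/ɫ/ — lateral, sonority 5.
/m/→/ð/: change +1.
/ð/→/ɫ/: change -2.
Minimum = -2.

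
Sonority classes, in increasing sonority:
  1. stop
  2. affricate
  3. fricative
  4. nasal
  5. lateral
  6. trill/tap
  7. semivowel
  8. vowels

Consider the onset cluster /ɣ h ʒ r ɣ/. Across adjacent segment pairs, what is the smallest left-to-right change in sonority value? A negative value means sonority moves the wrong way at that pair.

-3

/ɣ/: fricative = 3.
/h/: fricative = 3.
/ʒ/: fricative = 3.
/r/: trill/tap = 6.
/ɣ/: fricative = 3.
/ɣ/→/h/: change +0.
/h/→/ʒ/: change +0.
/ʒ/→/r/: change +3.
/r/→/ɣ/: change -3.
Minimum = -3.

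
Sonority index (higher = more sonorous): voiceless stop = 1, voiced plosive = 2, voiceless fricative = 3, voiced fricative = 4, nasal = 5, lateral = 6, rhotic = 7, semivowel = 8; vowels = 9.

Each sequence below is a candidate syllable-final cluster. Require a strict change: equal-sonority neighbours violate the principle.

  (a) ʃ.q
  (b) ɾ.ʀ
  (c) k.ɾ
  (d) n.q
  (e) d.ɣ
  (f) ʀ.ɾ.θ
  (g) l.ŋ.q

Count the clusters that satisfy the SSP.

(a) ʃ.q: profile 3-1 — obeys.
(b) ɾ.ʀ: profile 7-7 — violates.
(c) k.ɾ: profile 1-7 — violates.
(d) n.q: profile 5-1 — obeys.
(e) d.ɣ: profile 2-4 — violates.
(f) ʀ.ɾ.θ: profile 7-7-3 — violates.
(g) l.ŋ.q: profile 6-5-1 — obeys.

3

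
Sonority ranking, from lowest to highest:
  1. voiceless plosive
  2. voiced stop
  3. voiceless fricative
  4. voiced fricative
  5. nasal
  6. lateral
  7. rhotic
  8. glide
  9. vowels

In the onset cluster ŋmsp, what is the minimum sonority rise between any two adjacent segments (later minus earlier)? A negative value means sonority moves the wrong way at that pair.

/ŋ/: nasal = 5.
/m/: nasal = 5.
/s/: voiceless fricative = 3.
/p/: voiceless plosive = 1.
/ŋ/→/m/: change +0.
/m/→/s/: change -2.
/s/→/p/: change -2.
Minimum = -2.

-2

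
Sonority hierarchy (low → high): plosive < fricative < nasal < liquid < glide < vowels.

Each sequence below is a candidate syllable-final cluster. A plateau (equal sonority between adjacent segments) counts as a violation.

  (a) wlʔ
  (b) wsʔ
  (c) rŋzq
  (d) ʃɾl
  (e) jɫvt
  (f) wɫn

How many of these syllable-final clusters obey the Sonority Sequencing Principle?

(a) 5-4-1 → obeys
(b) 5-2-1 → obeys
(c) 4-3-2-1 → obeys
(d) 2-4-4 → violates
(e) 5-4-2-1 → obeys
(f) 5-4-3 → obeys

5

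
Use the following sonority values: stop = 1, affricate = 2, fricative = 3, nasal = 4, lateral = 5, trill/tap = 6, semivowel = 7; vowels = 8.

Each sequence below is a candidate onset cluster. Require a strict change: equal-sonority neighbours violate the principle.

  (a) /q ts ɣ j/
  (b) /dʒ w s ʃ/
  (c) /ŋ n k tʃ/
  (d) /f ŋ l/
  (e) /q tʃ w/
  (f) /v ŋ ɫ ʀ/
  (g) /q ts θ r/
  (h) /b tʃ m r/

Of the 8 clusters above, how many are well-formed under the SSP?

(a) /q ts ɣ j/: profile 1-2-3-7 — obeys.
(b) /dʒ w s ʃ/: profile 2-7-3-3 — violates.
(c) /ŋ n k tʃ/: profile 4-4-1-2 — violates.
(d) /f ŋ l/: profile 3-4-5 — obeys.
(e) /q tʃ w/: profile 1-2-7 — obeys.
(f) /v ŋ ɫ ʀ/: profile 3-4-5-6 — obeys.
(g) /q ts θ r/: profile 1-2-3-6 — obeys.
(h) /b tʃ m r/: profile 1-2-4-6 — obeys.

6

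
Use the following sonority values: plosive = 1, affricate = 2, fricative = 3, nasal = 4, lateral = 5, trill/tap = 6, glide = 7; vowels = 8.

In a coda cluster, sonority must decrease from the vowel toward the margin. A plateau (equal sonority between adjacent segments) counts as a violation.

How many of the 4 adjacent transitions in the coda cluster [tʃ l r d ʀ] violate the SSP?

/tʃ/ is an affricate (sonority 2).
/l/ is a lateral (sonority 5).
/r/ is a trill/tap (sonority 6).
/d/ is a plosive (sonority 1).
/ʀ/ is a trill/tap (sonority 6).
/tʃ/→/l/: 2→5 (does not fall) — violation.
/l/→/r/: 5→6 (does not fall) — violation.
/r/→/d/: 6→1 (falls) — ok.
/d/→/ʀ/: 1→6 (does not fall) — violation.

3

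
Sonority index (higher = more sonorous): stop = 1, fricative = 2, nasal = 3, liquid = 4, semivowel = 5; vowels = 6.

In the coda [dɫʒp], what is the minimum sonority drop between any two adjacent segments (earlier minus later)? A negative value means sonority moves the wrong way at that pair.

-3

/d/ — stop, sonority 1.
/ɫ/ — liquid, sonority 4.
/ʒ/ — fricative, sonority 2.
/p/ — stop, sonority 1.
/d/→/ɫ/: change -3.
/ɫ/→/ʒ/: change +2.
/ʒ/→/p/: change +1.
Minimum = -3.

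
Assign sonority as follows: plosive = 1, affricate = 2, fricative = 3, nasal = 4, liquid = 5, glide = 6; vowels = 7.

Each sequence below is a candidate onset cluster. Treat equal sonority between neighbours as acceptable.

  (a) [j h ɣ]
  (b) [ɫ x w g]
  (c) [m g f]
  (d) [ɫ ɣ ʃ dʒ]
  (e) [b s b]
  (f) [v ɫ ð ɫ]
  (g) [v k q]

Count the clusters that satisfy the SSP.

0

(a) 6-3-3 → violates
(b) 5-3-6-1 → violates
(c) 4-1-3 → violates
(d) 5-3-3-2 → violates
(e) 1-3-1 → violates
(f) 3-5-3-5 → violates
(g) 3-1-1 → violates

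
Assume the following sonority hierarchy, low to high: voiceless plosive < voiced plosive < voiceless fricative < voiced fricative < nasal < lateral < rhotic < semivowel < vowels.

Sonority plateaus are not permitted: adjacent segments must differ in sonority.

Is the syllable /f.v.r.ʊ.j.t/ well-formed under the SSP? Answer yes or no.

Onset: /f/ is a voiceless fricative (sonority 3), /v/ is a voiced fricative (sonority 4), /r/ is a rhotic (sonority 7); then the nucleus /ʊ/ (sonority 9).
Onset profile 3-4-7-9 — rises to the nucleus.
Coda: /j/ is a semivowel (sonority 8), /t/ is a voiceless plosive (sonority 1).
Coda profile 9-8-1 — falls from the nucleus.

yes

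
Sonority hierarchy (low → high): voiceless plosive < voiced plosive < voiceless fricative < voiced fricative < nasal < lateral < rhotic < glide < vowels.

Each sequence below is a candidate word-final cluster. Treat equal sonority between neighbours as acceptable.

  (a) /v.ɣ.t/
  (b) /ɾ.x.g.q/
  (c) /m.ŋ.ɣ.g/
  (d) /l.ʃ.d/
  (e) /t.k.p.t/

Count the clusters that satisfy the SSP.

5

(a) sonority 4-4-1: well-formed.
(b) sonority 7-3-2-1: well-formed.
(c) sonority 5-5-4-2: well-formed.
(d) sonority 6-3-2: well-formed.
(e) sonority 1-1-1-1: well-formed.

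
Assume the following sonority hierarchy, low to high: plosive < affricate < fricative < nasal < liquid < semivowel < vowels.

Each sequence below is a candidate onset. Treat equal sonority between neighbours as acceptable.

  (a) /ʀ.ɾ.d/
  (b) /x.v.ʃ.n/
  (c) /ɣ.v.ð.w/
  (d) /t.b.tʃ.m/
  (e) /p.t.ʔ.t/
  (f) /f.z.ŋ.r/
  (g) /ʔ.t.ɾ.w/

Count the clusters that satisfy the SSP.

6

(a) sonority 5-5-1: ill-formed.
(b) sonority 3-3-3-4: well-formed.
(c) sonority 3-3-3-6: well-formed.
(d) sonority 1-1-2-4: well-formed.
(e) sonority 1-1-1-1: well-formed.
(f) sonority 3-3-4-5: well-formed.
(g) sonority 1-1-5-6: well-formed.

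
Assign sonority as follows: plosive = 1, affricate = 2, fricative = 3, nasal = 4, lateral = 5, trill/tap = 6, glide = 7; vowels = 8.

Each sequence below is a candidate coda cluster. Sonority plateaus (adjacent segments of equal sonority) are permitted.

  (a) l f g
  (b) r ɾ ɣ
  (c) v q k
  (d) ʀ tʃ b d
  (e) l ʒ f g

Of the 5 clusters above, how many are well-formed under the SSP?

5

(a) 5-3-1 → obeys
(b) 6-6-3 → obeys
(c) 3-1-1 → obeys
(d) 6-2-1-1 → obeys
(e) 5-3-3-1 → obeys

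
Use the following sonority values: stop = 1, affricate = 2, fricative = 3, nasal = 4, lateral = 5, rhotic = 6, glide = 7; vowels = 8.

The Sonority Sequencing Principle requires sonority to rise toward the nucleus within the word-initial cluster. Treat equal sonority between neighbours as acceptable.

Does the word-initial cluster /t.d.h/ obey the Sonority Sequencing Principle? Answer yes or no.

yes

/t/ is a stop (sonority 1).
/d/ is a stop (sonority 1).
/h/ is a fricative (sonority 3).
The profile 1-1-3 is non-decreasing (plateaus allowed), so the word-initial cluster satisfies the SSP.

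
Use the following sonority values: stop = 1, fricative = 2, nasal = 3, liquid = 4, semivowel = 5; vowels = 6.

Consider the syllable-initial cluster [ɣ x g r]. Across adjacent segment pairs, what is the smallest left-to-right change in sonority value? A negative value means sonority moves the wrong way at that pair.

/ɣ/: fricative = 2.
/x/: fricative = 2.
/g/: stop = 1.
/r/: liquid = 4.
/ɣ/→/x/: change +0.
/x/→/g/: change -1.
/g/→/r/: change +3.
Minimum = -1.

-1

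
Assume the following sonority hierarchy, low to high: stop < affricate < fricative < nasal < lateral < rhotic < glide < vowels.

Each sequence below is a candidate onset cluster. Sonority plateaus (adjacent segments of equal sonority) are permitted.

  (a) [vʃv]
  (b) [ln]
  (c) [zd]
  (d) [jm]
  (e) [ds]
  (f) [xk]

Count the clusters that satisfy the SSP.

2

(a) 3-3-3 → obeys
(b) 5-4 → violates
(c) 3-1 → violates
(d) 7-4 → violates
(e) 1-3 → obeys
(f) 3-1 → violates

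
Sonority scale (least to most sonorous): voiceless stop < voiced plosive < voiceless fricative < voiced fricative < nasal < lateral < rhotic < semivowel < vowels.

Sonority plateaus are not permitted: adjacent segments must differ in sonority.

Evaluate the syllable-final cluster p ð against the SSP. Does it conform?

/p/: voiceless stop = 1.
/ð/: voiced fricative = 4.
The profile is 1-4. Between /p/ (1) and /ð/ (4) sonority does not fall, so the cluster violates the SSP.

no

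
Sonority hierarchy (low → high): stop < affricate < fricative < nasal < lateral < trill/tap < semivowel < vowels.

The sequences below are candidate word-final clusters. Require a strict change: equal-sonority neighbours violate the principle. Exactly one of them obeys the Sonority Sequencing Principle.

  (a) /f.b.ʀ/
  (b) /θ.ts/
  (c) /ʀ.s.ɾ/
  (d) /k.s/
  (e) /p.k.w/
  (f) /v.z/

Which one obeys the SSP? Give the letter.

(a) /f.b.ʀ/: profile 3-1-6 — violates.
(b) /θ.ts/: profile 3-2 — obeys.
(c) /ʀ.s.ɾ/: profile 6-3-6 — violates.
(d) /k.s/: profile 1-3 — violates.
(e) /p.k.w/: profile 1-1-7 — violates.
(f) /v.z/: profile 3-3 — violates.

b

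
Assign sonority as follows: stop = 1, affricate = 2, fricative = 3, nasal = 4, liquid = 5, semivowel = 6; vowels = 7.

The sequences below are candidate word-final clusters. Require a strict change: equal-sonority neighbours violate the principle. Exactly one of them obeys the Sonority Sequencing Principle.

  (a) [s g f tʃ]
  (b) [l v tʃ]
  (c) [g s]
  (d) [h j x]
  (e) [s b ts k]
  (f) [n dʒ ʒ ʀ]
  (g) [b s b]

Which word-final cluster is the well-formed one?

b

(a) [s g f tʃ]: profile 3-1-3-2 — violates.
(b) [l v tʃ]: profile 5-3-2 — obeys.
(c) [g s]: profile 1-3 — violates.
(d) [h j x]: profile 3-6-3 — violates.
(e) [s b ts k]: profile 3-1-2-1 — violates.
(f) [n dʒ ʒ ʀ]: profile 4-2-3-5 — violates.
(g) [b s b]: profile 1-3-1 — violates.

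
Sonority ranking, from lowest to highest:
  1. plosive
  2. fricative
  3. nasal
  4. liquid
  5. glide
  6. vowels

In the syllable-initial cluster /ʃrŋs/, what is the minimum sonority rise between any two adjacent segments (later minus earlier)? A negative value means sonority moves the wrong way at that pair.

/ʃ/ — fricative, sonority 2.
/r/ — liquid, sonority 4.
/ŋ/ — nasal, sonority 3.
/s/ — fricative, sonority 2.
/ʃ/→/r/: change +2.
/r/→/ŋ/: change -1.
/ŋ/→/s/: change -1.
Minimum = -1.

-1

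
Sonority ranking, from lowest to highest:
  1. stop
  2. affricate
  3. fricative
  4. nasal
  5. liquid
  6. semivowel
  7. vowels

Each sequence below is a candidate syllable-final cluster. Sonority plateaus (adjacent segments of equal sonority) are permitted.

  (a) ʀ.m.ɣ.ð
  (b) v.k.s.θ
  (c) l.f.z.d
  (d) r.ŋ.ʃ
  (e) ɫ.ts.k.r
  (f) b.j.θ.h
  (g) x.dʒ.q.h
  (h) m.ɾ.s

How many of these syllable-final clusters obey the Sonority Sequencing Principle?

3

(a) sonority 5-4-3-3: well-formed.
(b) sonority 3-1-3-3: ill-formed.
(c) sonority 5-3-3-1: well-formed.
(d) sonority 5-4-3: well-formed.
(e) sonority 5-2-1-5: ill-formed.
(f) sonority 1-6-3-3: ill-formed.
(g) sonority 3-2-1-3: ill-formed.
(h) sonority 4-5-3: ill-formed.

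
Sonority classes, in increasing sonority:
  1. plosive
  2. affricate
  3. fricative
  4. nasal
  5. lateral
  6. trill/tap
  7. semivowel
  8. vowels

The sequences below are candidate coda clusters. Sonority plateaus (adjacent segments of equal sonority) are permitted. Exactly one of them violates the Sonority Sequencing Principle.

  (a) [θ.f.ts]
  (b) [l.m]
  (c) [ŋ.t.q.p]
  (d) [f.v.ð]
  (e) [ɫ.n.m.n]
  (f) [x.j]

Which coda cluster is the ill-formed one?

f

(a) sonority 3-3-2: well-formed.
(b) sonority 5-4: well-formed.
(c) sonority 4-1-1-1: well-formed.
(d) sonority 3-3-3: well-formed.
(e) sonority 5-4-4-4: well-formed.
(f) sonority 3-7: ill-formed.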